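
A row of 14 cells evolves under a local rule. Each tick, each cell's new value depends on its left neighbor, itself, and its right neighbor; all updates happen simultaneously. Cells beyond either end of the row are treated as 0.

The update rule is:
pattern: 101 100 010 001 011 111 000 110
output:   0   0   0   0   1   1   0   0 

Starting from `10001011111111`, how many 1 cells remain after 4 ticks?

4

tick 1: 00000011111110
tick 2: 00000011111100
tick 3: 00000011111000
tick 4: 00000011110000
count of 1: 4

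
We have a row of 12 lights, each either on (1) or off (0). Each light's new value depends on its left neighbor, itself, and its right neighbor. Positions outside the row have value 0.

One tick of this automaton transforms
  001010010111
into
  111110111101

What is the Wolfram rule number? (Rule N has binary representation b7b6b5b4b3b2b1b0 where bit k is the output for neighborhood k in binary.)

position 10: 111 → 0  (bit 7 = 0)
position 11: 110 → 1  (bit 6 = 1)
position 3: 101 → 1  (bit 5 = 1)
position 5: 100 → 0  (bit 4 = 0)
position 9: 011 → 1  (bit 3 = 1)
position 2: 010 → 1  (bit 2 = 1)
position 1: 001 → 1  (bit 1 = 1)
position 0: 000 → 1  (bit 0 = 1)
bits b7..b0 = 01101111 = 111

111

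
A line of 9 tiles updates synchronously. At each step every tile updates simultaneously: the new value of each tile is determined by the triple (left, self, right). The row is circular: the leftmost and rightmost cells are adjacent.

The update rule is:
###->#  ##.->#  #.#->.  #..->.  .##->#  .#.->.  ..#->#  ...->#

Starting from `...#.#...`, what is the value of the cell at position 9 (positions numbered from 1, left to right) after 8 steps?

#

###....##
###.#####
###.#####  (fixed point — unchanged through step 8)
position 9 holds #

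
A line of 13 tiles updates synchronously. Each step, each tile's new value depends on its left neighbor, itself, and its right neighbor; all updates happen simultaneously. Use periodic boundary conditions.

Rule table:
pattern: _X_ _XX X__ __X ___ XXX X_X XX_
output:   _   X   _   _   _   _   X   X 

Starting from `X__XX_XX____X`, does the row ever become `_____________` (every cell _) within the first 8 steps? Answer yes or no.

X__XXXXX____X
X__X___X____X
X___________X
X___________X  (fixed point — unchanged through step 8)
step 8 is X___________X, still not uniform _

no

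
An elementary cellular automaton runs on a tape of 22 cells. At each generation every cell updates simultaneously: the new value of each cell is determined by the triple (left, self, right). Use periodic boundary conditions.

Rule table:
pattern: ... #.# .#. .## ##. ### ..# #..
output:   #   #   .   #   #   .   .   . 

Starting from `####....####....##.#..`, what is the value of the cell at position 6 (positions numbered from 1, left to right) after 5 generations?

#..#.##.#..#.##.###...
....####....#####.#.#.
###.#..#.##.#...##.#..
#.##....####..#.###...
.###.##.#..#...##.#.#.
position 6 holds #

#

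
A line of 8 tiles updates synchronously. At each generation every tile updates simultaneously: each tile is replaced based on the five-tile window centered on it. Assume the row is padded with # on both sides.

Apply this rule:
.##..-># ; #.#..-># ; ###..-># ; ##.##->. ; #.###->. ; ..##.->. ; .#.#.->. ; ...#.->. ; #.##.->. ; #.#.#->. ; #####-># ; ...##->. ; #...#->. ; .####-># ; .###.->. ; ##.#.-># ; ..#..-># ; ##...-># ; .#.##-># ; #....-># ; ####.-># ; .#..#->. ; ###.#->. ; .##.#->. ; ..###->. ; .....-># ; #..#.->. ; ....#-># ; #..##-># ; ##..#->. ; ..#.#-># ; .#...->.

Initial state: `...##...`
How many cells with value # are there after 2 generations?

#...##..
##...#.#
count of #: 4

4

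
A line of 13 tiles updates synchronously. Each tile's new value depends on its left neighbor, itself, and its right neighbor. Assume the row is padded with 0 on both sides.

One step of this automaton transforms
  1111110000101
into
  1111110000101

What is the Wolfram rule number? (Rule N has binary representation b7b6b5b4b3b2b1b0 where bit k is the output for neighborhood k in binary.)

204

position 1: 111 → 1  (bit 7 = 1)
position 5: 110 → 1  (bit 6 = 1)
position 11: 101 → 0  (bit 5 = 0)
position 6: 100 → 0  (bit 4 = 0)
position 0: 011 → 1  (bit 3 = 1)
position 10: 010 → 1  (bit 2 = 1)
position 9: 001 → 0  (bit 1 = 0)
position 7: 000 → 0  (bit 0 = 0)
bits b7..b0 = 11001100 = 204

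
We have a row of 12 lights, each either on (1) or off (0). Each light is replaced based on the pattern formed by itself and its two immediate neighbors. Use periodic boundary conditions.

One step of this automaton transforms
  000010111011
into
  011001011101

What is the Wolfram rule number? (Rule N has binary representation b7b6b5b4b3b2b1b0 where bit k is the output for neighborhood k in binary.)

225

position 7: 111 → 1  (bit 7 = 1)
position 8: 110 → 1  (bit 6 = 1)
position 5: 101 → 1  (bit 5 = 1)
position 0: 100 → 0  (bit 4 = 0)
position 6: 011 → 0  (bit 3 = 0)
position 4: 010 → 0  (bit 2 = 0)
position 3: 001 → 0  (bit 1 = 0)
position 1: 000 → 1  (bit 0 = 1)
bits b7..b0 = 11100001 = 225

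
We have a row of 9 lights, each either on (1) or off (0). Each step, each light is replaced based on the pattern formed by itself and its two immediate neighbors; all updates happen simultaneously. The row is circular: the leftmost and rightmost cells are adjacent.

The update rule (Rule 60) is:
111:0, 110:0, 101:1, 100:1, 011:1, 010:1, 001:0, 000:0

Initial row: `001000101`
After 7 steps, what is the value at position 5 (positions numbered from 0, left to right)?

0

101100111
011010100
010111110
011100001
110010001
001011001
101110101
position 5 holds 0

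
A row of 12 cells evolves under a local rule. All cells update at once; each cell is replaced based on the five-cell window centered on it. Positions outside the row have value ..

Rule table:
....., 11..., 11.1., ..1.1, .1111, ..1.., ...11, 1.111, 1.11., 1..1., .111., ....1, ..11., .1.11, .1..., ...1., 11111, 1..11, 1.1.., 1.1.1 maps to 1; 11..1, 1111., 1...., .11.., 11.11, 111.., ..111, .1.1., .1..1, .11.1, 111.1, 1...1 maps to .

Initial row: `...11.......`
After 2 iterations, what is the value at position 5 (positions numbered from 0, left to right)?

iteration 1: 1111.1.11111
iteration 2: .1..111111..
position 5 holds 1

1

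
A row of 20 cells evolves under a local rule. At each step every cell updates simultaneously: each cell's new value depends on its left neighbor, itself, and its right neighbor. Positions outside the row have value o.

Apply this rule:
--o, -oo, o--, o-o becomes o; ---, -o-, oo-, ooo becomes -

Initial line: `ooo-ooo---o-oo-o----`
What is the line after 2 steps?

o-oo-oo-o-oo-o-o-ooo

---oo--o-o-oo-o-o--o
o-oo-oo-o-oo-o-o-ooo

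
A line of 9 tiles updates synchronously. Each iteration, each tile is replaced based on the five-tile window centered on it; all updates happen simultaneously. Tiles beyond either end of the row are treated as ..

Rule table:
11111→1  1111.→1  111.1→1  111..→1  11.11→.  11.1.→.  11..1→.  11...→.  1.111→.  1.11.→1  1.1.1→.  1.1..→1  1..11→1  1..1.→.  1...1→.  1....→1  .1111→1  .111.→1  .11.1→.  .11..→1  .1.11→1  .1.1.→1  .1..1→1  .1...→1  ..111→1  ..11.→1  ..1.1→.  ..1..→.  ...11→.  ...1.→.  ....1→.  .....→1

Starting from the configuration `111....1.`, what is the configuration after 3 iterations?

111.1...1
111.11...
111.11.11

111.11.11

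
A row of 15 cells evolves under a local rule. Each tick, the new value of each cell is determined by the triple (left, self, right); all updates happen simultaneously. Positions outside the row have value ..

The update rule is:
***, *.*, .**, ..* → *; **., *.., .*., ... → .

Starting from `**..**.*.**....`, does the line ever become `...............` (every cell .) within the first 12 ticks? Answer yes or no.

yes

*..**.*.**.....
..**.*.**......
.**.*.**.......
**.*.**........
*.*.**.........
.*.**..........
*.**...........
.**............
**.............
*..............
...............
all cells are . at tick 11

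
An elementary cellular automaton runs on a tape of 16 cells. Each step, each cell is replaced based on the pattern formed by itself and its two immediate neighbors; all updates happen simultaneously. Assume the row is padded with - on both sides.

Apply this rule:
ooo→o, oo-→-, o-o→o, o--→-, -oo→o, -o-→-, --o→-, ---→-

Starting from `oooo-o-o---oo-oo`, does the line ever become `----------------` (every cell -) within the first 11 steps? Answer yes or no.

ooo-o-o----o-oo-
oo-o-o------oo--
o-o-o-------o---
-o-o------------
--o-------------
----------------
all cells are - at step 6

yes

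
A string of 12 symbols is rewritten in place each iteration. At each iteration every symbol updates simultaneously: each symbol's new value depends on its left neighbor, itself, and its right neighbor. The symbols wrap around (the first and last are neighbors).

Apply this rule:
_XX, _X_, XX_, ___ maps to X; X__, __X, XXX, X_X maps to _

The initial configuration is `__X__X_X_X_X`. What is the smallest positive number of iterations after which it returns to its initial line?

1

__X__X_X_X_X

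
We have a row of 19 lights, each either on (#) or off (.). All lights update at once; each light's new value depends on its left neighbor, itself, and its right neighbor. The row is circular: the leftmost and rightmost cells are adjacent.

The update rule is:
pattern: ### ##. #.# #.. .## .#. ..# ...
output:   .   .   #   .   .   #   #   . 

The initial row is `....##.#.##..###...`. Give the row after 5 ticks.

...#..###...#......
..##.#.....##......
.#..##....#........
##.#.....##........
..##....#.........#

..##....#.........#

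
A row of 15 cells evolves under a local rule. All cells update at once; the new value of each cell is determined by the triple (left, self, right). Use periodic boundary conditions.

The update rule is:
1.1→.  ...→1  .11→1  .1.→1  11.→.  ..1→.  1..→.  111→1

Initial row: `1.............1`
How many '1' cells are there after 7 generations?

8

generation 1: ..11111111111.1
generation 2: ..1111111111..1
generation 3: ..111111111...1
generation 4: ..11111111..1.1
generation 5: ..1111111...1.1
generation 6: ..111111..1.1.1
generation 7: ..11111...1.1.1
count of 1: 8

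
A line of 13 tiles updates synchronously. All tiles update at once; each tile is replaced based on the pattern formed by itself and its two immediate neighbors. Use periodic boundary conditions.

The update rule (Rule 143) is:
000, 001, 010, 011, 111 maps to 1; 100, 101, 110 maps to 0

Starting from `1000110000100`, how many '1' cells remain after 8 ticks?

1011100111101
0011001111001
0110011110011
0100111100110
1101111001100
1001110011001
0011100110011
0111001100110
count of 1: 7

7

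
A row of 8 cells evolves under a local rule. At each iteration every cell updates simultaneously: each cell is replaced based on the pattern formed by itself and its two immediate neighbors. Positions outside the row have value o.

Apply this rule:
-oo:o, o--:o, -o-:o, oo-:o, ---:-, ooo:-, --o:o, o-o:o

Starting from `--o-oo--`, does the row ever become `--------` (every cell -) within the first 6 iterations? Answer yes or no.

yes

oooooooo
--------
all cells are - at iteration 2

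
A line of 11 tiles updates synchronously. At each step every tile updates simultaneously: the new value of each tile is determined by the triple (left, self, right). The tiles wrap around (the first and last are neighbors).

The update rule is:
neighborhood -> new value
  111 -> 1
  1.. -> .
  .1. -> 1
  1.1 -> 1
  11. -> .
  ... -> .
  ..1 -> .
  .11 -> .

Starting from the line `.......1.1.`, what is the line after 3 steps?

step 1: .......111.
step 2: ........1..
step 3: ........1..

........1..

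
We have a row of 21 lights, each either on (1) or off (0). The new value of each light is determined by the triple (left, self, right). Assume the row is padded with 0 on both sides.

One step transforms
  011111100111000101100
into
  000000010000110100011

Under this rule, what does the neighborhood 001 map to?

At position 0 the neighborhood is 001; the next row has 0 there.

0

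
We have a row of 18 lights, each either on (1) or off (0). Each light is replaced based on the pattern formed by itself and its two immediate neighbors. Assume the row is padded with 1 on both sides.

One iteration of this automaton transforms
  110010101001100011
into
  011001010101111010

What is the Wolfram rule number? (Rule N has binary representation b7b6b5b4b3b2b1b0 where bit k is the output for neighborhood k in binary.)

121

position 0: 111 → 0  (bit 7 = 0)
position 1: 110 → 1  (bit 6 = 1)
position 5: 101 → 1  (bit 5 = 1)
position 2: 100 → 1  (bit 4 = 1)
position 11: 011 → 1  (bit 3 = 1)
position 4: 010 → 0  (bit 2 = 0)
position 3: 001 → 0  (bit 1 = 0)
position 14: 000 → 1  (bit 0 = 1)
bits b7..b0 = 01111001 = 121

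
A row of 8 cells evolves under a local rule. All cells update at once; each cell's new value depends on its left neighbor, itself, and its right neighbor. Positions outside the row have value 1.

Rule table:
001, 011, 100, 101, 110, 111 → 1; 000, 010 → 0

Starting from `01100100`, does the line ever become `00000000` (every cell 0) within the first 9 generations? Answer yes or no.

generation 1: 11111011
generation 2: 11111111
generation 3: 11111111  (fixed point — unchanged through generation 9)
generation 9 is 11111111, still not uniform 0

no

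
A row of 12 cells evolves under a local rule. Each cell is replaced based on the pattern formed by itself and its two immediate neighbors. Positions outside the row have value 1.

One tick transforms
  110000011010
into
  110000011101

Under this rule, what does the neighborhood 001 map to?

At position 6 the neighborhood is 001; the next row has 0 there.

0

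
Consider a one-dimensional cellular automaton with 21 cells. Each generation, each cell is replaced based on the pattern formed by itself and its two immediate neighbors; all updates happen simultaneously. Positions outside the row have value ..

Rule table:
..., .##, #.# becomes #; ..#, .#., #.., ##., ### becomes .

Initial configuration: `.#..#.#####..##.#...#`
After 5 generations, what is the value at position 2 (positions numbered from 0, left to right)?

.

.....##......#.#..#..
####.#..####..#.....#
#...#...#.......###..
..#...#...#####.#...#
#...#...#.#....#..#..
position 2 holds .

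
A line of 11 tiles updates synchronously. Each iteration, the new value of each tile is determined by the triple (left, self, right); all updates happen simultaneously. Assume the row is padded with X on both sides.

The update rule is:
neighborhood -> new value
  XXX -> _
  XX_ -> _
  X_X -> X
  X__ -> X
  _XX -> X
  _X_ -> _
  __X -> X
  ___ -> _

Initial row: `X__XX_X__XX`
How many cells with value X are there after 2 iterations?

_XXX_X_XXX_
XX__X_XX__X
count of X: 6

6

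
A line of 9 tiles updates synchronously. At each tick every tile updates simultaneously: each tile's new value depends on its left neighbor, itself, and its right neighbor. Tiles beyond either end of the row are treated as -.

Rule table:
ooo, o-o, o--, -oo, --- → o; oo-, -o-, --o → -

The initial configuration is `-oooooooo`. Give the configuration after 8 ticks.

--o-o-o-o

-ooooooo-
-oooooo-o
-ooooo-o-
-oooo-o-o
-ooo-o-o-
-oo-o-o-o
-o-o-o-o-
--o-o-o-o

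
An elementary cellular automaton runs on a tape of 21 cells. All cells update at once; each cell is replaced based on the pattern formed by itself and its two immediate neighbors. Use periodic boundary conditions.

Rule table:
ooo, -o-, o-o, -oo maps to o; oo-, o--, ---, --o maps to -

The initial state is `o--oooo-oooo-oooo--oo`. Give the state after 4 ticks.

---ooooo-oooo------o-

---ooo-oooo-oooo---oo
---oo-oooo-oooo----o-
---o-oooo-oooo-----o-
---ooooo-oooo------o-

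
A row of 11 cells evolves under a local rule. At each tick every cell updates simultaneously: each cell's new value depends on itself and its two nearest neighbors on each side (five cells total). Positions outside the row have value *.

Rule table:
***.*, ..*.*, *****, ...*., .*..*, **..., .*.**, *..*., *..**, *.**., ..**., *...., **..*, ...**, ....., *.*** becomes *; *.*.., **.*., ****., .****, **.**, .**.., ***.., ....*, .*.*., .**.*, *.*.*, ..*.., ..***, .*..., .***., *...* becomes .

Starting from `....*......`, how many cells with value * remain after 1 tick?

7

tick 1: **.*..***.*
count of *: 7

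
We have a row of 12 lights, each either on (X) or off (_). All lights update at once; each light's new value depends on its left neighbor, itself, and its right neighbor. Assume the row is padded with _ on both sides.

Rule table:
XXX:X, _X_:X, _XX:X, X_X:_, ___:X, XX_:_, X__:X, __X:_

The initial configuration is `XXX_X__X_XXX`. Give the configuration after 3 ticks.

X_X_XX_X_X_X

tick 1: XX__XX_X_XX_
tick 2: X_X_X__X_X_X
tick 3: X_X_XX_X_X_X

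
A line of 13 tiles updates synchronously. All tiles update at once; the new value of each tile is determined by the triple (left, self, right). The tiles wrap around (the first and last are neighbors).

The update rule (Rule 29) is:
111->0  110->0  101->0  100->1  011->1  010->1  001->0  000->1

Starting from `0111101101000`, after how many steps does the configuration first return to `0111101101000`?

0100001001111
0111101101000

2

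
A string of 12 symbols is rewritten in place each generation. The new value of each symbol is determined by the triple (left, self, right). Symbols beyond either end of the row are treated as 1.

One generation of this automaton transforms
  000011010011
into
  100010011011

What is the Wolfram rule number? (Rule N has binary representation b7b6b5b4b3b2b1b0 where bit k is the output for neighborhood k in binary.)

156

position 11: 111 → 1  (bit 7 = 1)
position 5: 110 → 0  (bit 6 = 0)
position 6: 101 → 0  (bit 5 = 0)
position 0: 100 → 1  (bit 4 = 1)
position 4: 011 → 1  (bit 3 = 1)
position 7: 010 → 1  (bit 2 = 1)
position 3: 001 → 0  (bit 1 = 0)
position 1: 000 → 0  (bit 0 = 0)
bits b7..b0 = 10011100 = 156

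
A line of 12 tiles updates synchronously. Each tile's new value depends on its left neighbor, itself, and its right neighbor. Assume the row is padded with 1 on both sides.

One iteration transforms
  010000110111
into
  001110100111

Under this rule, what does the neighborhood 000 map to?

At position 3 the neighborhood is 000; the next row has 1 there.

1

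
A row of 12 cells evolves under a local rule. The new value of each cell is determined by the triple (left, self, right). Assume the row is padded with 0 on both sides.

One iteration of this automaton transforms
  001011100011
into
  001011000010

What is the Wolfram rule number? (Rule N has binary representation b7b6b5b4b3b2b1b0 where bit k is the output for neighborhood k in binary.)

position 5: 111 → 1  (bit 7 = 1)
position 6: 110 → 0  (bit 6 = 0)
position 3: 101 → 0  (bit 5 = 0)
position 7: 100 → 0  (bit 4 = 0)
position 4: 011 → 1  (bit 3 = 1)
position 2: 010 → 1  (bit 2 = 1)
position 1: 001 → 0  (bit 1 = 0)
position 0: 000 → 0  (bit 0 = 0)
bits b7..b0 = 10001100 = 140

140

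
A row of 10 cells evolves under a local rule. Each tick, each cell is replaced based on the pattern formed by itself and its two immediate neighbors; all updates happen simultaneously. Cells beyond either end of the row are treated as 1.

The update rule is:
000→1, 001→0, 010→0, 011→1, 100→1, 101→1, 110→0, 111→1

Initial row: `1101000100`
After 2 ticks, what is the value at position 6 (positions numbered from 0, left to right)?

1010110010
0101101001
position 6 holds 1

1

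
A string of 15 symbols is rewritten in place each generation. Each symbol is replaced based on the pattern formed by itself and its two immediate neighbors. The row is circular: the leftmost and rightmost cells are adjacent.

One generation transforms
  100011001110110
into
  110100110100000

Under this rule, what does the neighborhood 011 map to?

0

At position 4 the neighborhood is 011; the next row has 0 there.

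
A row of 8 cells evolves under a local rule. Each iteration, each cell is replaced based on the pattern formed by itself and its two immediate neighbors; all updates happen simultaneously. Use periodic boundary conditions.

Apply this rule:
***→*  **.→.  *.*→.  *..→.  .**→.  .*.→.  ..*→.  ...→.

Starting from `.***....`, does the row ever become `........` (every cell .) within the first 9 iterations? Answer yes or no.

..*.....
........
all cells are . at iteration 2

yes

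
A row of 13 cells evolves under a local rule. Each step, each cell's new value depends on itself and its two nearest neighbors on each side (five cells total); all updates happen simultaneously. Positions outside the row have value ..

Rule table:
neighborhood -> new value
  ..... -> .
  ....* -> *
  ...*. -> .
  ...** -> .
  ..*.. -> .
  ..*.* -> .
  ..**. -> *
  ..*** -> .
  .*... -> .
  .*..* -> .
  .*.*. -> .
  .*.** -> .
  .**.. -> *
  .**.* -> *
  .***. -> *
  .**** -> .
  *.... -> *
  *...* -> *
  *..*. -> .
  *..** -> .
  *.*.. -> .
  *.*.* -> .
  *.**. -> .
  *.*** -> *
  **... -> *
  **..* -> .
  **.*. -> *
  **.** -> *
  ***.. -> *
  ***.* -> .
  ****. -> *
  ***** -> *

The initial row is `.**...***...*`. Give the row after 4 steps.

.****..****..
...**....****
.*.*****...**
...*.*****.**

...*.*****.**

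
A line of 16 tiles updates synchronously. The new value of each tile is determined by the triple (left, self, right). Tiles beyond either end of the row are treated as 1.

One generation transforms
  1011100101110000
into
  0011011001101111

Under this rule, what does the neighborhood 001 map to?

At position 6 the neighborhood is 001; the next row has 1 there.

1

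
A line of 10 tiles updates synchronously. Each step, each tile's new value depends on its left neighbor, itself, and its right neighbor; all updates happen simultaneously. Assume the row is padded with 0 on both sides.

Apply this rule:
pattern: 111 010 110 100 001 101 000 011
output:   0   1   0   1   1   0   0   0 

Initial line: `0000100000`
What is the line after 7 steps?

0111011100

0001110000
0010001000
0111011100
1000000010
1100000111
0010001000  (repeats step 2; period 4)
step 7: 0111011100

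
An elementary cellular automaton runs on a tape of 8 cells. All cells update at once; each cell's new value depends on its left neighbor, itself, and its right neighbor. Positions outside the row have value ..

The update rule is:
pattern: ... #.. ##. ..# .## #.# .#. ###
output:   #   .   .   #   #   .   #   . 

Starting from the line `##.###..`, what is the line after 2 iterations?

#.##.###

#..#...#
#.##.###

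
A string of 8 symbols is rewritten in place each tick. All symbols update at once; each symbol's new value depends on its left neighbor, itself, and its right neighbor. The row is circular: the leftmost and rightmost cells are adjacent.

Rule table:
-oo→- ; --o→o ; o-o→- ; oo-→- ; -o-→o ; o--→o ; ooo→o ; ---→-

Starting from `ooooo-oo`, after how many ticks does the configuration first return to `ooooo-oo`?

4

oooo---o
ooo-o-o-
-o--o-o-
ooooo-oo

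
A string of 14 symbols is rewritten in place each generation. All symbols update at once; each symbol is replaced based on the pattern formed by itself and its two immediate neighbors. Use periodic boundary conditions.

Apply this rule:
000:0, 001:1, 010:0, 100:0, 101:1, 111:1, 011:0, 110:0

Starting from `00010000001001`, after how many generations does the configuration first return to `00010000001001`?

generation 1: 00100000010010
generation 2: 01000000100100
generation 3: 10000001001000
generation 4: 00000010010001
generation 5: 00000100100010
generation 6: 00001001000100
generation 7: 00010010001000
generation 8: 00100100010000
generation 9: 01001000100000
generation 10: 10010001000000
generation 11: 00100010000001
generation 12: 01000100000010
generation 13: 10001000000100
generation 14: 00010000001001

14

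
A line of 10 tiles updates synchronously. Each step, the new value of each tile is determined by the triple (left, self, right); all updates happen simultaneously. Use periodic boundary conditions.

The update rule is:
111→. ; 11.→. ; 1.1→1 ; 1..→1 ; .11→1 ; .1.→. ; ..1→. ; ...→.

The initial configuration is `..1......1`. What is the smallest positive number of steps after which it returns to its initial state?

10

1..1......
.1..1.....
..1..1....
...1..1...
....1..1..
.....1..1.
......1..1
1......1..
.1......1.
..1......1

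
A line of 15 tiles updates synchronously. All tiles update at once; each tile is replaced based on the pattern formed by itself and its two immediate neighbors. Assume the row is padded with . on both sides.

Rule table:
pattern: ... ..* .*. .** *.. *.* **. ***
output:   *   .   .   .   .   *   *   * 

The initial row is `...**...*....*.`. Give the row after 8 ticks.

**..*.*...**...
.*...*..*..*.**
...*........*.*
**...******..*.
.*.*..*****....
..*....****.***
*...**..****.**
..*..*...****.*

..*..*...****.*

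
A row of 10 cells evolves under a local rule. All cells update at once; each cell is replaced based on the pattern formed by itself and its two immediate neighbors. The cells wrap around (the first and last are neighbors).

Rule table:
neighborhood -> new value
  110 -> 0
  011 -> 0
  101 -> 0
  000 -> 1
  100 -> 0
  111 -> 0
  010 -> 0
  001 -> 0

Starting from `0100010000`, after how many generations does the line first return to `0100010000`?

2

generation 1: 0001000111
generation 2: 0100010000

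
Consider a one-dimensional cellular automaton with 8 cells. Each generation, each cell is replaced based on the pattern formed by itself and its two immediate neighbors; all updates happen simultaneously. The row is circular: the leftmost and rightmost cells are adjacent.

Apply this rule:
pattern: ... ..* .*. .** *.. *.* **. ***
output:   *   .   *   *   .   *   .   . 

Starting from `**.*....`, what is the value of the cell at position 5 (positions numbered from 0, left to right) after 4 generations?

generation 1: *.**.**.
generation 2: ***.**.*
generation 3: ...**.**
generation 4: .*.*.**.
position 5 holds *

*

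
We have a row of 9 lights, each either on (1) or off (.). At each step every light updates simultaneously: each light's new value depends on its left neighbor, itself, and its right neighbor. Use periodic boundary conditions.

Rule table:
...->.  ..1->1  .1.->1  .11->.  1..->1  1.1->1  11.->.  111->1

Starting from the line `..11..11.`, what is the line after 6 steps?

step 1: .1..11..1
step 2: 1111..111
step 3: 111.11.11
step 4: 11.1..1.1
step 5: 1.111111.
step 6: 11.1111.1

11.1111.1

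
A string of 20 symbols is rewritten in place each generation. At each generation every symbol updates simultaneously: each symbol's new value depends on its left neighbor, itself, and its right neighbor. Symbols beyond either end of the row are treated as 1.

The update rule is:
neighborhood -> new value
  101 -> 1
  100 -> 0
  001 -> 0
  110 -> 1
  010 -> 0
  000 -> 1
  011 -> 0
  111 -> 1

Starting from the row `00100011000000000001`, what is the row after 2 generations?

01100000101111111100

generation 1: 00001001011111111100
generation 2: 01100000101111111100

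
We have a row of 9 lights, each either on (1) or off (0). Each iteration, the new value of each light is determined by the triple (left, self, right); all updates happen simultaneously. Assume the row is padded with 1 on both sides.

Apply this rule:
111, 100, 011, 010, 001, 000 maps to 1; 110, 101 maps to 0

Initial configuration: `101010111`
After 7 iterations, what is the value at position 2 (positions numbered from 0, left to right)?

0

iteration 1: 001010111
iteration 2: 111010111
iteration 3: 110010111
iteration 4: 101110111
iteration 5: 001100111
iteration 6: 111011111
iteration 7: 110011111
position 2 holds 0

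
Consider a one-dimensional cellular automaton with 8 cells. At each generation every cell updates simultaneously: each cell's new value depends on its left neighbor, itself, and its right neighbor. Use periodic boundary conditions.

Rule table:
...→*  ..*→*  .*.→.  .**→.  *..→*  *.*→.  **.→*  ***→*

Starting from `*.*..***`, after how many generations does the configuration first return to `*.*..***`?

*..**.**
***.*..*
***..**.
.****.*.
*.***..*
*..****.
.**.***.
*.*..***

8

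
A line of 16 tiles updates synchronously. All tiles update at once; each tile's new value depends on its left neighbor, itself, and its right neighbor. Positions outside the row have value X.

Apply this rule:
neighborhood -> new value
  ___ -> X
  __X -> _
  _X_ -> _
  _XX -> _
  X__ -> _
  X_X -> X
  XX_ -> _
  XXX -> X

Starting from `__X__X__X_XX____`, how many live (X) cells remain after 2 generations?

_________X___XX_
_XXXXXXX___X___X
count of X: 9

9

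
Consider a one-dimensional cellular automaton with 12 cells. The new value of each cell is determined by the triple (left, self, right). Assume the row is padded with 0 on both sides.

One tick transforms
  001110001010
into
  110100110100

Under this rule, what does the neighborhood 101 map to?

1

At position 9 the neighborhood is 101; the next row has 1 there.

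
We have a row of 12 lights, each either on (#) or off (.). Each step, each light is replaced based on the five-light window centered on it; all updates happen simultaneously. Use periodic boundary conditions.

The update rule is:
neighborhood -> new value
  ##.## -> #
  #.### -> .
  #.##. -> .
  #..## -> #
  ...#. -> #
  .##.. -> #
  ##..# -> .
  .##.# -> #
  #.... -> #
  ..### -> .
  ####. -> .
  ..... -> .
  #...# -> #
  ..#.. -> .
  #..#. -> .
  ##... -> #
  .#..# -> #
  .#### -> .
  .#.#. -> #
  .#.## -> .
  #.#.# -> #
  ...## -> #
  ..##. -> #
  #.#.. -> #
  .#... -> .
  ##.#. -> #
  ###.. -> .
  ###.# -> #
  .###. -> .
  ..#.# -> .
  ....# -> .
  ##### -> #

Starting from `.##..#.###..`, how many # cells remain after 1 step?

5

###.......##
count of #: 5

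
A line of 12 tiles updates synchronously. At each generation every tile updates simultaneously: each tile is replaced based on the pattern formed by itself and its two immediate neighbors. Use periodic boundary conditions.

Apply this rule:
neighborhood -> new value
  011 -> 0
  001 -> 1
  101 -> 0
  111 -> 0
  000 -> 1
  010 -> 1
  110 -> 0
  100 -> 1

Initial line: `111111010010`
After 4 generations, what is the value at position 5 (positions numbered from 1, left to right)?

1

000000011110
111111100001
000000011110  (repeats generation 1; period 2)
generation 4: 111111100001
position 5 holds 1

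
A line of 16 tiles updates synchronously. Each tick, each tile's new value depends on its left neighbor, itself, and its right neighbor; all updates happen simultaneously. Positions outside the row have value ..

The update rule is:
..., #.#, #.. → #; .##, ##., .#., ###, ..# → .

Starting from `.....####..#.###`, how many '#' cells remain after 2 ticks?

tick 1: ####.....#..#...
tick 2: ....####..#..###
count of #: 8

8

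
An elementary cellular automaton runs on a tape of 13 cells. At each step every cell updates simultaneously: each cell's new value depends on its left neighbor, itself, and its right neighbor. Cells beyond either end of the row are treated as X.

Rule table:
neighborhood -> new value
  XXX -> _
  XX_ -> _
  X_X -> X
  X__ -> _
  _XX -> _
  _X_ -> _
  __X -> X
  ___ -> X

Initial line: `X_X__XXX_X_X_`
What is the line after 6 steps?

_X__X___X_X_X
X__X__XX_X_X_
__X__X__X_X_X
_X__X__X_X_X_
X__X__X_X_X_X
__X__X_X_X_X_

__X__X_X_X_X_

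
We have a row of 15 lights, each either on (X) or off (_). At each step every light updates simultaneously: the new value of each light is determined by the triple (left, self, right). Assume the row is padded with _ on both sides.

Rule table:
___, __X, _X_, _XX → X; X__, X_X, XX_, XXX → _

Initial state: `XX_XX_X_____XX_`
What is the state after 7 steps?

step 1: X__X__X_XXXXX__
step 2: X_XX_XX_X_____X
step 3: X_X__X__X_XXXXX
step 4: X_X_XX_XX_X____
step 5: X_X_X__X__X_XXX
step 6: X_X_X_XX_XX_X__
step 7: X_X_X_X__X__X_X

X_X_X_X__X__X_X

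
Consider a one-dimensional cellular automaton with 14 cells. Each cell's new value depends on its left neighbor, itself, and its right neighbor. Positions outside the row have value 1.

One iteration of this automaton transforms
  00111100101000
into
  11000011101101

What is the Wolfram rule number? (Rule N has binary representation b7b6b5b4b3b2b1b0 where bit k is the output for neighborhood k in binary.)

22

position 3: 111 → 0  (bit 7 = 0)
position 5: 110 → 0  (bit 6 = 0)
position 9: 101 → 0  (bit 5 = 0)
position 0: 100 → 1  (bit 4 = 1)
position 2: 011 → 0  (bit 3 = 0)
position 8: 010 → 1  (bit 2 = 1)
position 1: 001 → 1  (bit 1 = 1)
position 12: 000 → 0  (bit 0 = 0)
bits b7..b0 = 00010110 = 22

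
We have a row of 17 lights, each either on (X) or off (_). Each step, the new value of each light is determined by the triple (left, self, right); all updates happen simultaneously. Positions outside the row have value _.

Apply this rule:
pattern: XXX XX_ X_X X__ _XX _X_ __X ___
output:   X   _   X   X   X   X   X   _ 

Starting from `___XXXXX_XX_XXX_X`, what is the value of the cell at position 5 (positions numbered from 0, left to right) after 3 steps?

_

__XXXXX_XX_XXX_XX
_XXXXX_XX_XXX_XX_
XXXXX_XX_XXX_XX_X
position 5 holds _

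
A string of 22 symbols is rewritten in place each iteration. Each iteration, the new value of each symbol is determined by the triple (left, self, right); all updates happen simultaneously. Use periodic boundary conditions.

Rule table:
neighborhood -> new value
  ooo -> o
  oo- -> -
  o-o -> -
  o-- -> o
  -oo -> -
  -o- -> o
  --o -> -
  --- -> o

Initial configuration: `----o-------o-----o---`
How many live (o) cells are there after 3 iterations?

13

ooo-ooooooo-ooooo-oooo
oo---ooooo---ooo---ooo
o-oo--ooo-oo--o-oo--oo
count of o: 13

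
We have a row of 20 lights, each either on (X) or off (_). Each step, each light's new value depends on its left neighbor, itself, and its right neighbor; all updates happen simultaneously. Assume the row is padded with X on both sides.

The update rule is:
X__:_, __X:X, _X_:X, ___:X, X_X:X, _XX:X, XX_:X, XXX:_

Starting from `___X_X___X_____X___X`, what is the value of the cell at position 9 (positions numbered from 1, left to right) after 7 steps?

step 1: _XXXXX_XXX_XXXXX_XXX
step 2: XX___XXX_XXX___XXX__
step 3: _X_XXX_XXX_X_XXX_X_X
step 4: XXXX_XXX_XXXXX_XXXXX
step 5: ___XXX_XXX___XXX____
step 6: _XXX_XXX_X_XXX_X_XXX
step 7: XX_XXX_XXXXX_XXXXX__
position 9 holds X

X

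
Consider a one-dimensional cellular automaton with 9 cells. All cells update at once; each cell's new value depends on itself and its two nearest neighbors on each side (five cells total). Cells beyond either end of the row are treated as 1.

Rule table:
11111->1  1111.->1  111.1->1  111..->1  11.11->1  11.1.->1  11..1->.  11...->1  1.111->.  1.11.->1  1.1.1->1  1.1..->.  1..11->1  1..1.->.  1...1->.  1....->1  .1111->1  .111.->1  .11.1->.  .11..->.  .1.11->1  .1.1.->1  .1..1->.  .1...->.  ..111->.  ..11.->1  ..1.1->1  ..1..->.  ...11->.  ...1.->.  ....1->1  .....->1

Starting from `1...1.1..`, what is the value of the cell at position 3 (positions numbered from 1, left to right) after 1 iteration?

iteration 1: 11..11..1
position 3 holds .

.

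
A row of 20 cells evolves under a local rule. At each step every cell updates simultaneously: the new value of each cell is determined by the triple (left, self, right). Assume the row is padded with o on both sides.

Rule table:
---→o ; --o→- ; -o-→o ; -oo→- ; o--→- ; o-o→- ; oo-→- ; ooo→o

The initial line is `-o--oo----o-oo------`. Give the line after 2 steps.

-o-ooo----o-oo--oo--

-o-----oo-o----oooo-
-o-ooo----o-oo--oo--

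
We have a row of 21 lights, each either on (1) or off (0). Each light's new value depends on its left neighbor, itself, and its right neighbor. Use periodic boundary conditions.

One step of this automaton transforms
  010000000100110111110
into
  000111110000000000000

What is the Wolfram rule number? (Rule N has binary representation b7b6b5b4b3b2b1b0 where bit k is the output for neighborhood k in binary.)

position 16: 111 → 0  (bit 7 = 0)
position 13: 110 → 0  (bit 6 = 0)
position 14: 101 → 0  (bit 5 = 0)
position 2: 100 → 0  (bit 4 = 0)
position 12: 011 → 0  (bit 3 = 0)
position 1: 010 → 0  (bit 2 = 0)
position 0: 001 → 0  (bit 1 = 0)
position 3: 000 → 1  (bit 0 = 1)
bits b7..b0 = 00000001 = 1

1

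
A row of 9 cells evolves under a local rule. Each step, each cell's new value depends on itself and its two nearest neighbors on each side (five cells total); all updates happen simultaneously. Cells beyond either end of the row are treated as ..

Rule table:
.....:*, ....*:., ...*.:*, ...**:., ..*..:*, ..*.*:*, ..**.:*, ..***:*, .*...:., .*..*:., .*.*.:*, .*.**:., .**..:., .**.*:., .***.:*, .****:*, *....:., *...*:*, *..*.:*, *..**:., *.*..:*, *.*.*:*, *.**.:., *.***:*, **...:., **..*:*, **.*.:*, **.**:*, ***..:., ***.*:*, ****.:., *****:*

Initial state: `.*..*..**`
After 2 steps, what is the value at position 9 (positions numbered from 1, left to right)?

.

**.**..*.
*.*..***.
position 9 holds .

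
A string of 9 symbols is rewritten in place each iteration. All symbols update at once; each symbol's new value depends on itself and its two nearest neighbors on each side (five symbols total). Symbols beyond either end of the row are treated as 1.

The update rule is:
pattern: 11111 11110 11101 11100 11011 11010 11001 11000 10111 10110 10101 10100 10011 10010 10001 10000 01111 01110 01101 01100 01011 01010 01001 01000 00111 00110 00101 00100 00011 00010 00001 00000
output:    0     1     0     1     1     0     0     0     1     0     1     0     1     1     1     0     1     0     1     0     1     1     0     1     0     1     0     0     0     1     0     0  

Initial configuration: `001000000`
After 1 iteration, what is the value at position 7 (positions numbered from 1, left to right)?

010100000
position 7 holds 0

0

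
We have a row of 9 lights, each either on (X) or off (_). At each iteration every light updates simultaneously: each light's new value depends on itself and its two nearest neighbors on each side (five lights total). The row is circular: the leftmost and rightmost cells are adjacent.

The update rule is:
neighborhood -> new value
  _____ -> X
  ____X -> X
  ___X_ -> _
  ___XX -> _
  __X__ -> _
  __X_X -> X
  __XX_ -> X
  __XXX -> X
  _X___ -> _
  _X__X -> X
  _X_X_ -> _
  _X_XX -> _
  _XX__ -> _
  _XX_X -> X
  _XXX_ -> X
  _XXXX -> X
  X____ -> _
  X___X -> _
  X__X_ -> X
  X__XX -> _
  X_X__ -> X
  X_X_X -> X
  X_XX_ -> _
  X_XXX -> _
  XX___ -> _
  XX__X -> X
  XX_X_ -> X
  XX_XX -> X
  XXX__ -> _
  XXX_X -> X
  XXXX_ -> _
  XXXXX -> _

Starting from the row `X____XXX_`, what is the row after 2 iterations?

X__X_XXXX
_XXX__X__

_XXX__X__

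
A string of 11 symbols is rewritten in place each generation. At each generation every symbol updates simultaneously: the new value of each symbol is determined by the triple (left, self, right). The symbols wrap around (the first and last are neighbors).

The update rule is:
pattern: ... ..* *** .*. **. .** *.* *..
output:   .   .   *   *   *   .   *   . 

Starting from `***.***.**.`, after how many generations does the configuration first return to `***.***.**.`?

.***.***.**
*.***.***.*
**.***.***.
.**.***.***
*.**.***.**
**.**.***.*
***.**.***.
.***.**.***
*.***.**.**
**.***.**.*
***.***.**.

11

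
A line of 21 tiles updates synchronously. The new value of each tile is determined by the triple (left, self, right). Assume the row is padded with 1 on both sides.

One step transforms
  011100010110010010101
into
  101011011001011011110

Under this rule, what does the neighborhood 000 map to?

1

At position 5 the neighborhood is 000; the next row has 1 there.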